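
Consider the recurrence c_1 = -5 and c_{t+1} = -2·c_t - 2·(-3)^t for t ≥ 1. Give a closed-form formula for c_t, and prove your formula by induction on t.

c_t = (-2)^(t - 1) + 2(-3)^t

Computing the first terms: c_1 = -5, c_2 = 16, c_3 = -50. This suggests c_t = (-2)^(t - 1) + 2(-3)^t.
For the base case t = 1: the formula gives -5 = -5 = c_1.
Inductive step: assume the claim holds for t = m, so c_m = (-2)^(m - 1) + 2(-3)^m.
Then c_{m+1} = -2·c_m - 2·(-3)^m = -2·((-2)^(m - 1) + 2(-3)^m) - 2·(-3)^m = (-2)^m + 2(-3)^(m + 1) = (-2)^((m+1) - 1) + 2(-3)^(m+1),
which is the claimed formula at t = m+1.
By the principle of mathematical induction, the result holds for all t ≥ 1.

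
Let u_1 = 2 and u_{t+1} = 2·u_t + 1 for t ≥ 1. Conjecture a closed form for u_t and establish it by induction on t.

u_t = 3·2^(t - 1) - 1

Computing the first terms: u_1 = 2, u_2 = 5, u_3 = 11. This suggests u_t = 3·2^(t - 1) - 1.
Base case (t = 1): the formula gives 2 = 2 = u_1.
Inductive step: assume the claim holds for t = k, so u_k = 3·2^(k - 1) - 1.
Then u_{k+1} = 2·u_k + 1 = 2·(3·2^(k - 1) - 1) + 1 = 3·2^k - 1 = 3·2^((k+1) - 1) - 1,
which is the claimed formula at t = k+1.
By the principle of mathematical induction, the result holds for all t ≥ 1.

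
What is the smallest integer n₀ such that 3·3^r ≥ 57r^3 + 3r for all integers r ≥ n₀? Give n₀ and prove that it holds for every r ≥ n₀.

n₀ = 9

At r = 8: 19683 < 29208, so the inequality fails and n₀ ≥ 9. We prove 3·3^r ≥ 57r^3 + 3r for all r ≥ 9.
Base case (r = 9): 3·3^r = 59049 and 57r^3 + 3r = 41580, so 59049 ≥ 41580.
For the inductive step, assume it holds for an arbitrary j ≥ 9, so 3·3^j ≥ 57j^3 + 3j.
Then 3·3^(j + 1) = 3·(3·3^j) ≥ 3·(57j^3 + 3j).
Also, for j ≥ 9 we have 3·(57j^3 + 3j) ≥ 57(j+1)^3 + 3(j+1), since 3·(57j^3 + 3j) − (57(j+1)^3 + 3(j+1)) = 114j^3 - 171j^2 - 165j - 60, which is nonnegative for all j ≥ 9.
Combining, 3·3^(j + 1) ≥ 57(j+1)^3 + 3(j+1).
Hence, by induction on r, the claim holds for every r ≥ 9.
Hence the smallest such n₀ is 9.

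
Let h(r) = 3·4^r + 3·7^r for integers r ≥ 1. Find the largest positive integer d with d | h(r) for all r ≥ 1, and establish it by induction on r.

d = 3

Computing the first values: h(1) = 33 and h(2) = 195; gcd(33, 195) = 3, so d ≤ 3.
We prove 3 | 3·4^r + 3·7^r for all r ≥ 1 by induction on r.
For the base case r = 1: h(1) = 33 = 3·(11), so 3 | h(1).
Inductive step: assume the claim holds for r = i, i.e. 3 | h(i). Then
h(i+1) − 7·h(i) = (3·4^(i+1) + 3·7^(i+1)) − 7·(3·4^i + 3·7^i) = (3)·4^i·(4 − 7) = (-9)·4^i. Since 3 | h(i) by the inductive hypothesis, 3 | 7·h(i); and 3 | -9 since -9 = 3·-3. Therefore 3 | h(i+1).
Hence, by induction on r, the claim holds for every r ≥ 1.
Therefore the largest such d is 3.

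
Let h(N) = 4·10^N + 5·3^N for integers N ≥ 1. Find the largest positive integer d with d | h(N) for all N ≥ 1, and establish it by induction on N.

d = 5

Computing the first values: h(1) = 55 and h(2) = 445; gcd(55, 445) = 5, so d ≤ 5.
We prove 5 | 4·10^N + 5·3^N for all N ≥ 1 by induction on N.
Base case (N = 1): h(1) = 55 = 5·(11), so 5 | h(1).
Suppose the result is true for N = j, i.e. 5 | h(j). Then
h(j+1) − 10·h(j) = (4·10^(j+1) + 5·3^(j+1)) − 10·(4·10^j + 5·3^j) = (5)·3^j·(3 − 10) = (-35)·3^j. Since 5 | h(j) by the inductive hypothesis, 5 | 10·h(j); and 5 | -35 since -35 = 5·-7. Therefore 5 | h(j+1).
Hence, by induction on N, the claim holds for every N ≥ 1.
Therefore the largest such d is 5.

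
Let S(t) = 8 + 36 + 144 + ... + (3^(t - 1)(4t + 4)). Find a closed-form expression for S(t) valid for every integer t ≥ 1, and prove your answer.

S(t) = 3^t(2t + 1) - 1

We claim S(t) = 3^t(2t + 1) - 1 for all t ≥ 1.
For the base case t = 1: S(1) = 8, and the closed form gives 8. They agree.
Inductive step: suppose the statement holds for some p ≥ 1, so S(p) = 3^p(2p + 1) - 1.
Then S(p+1) = S(p) + (4·3^p(p + 2)) = (3^p(2p + 1) - 1) + (4·3^p(p + 2)).
Simplifying, S(p+1) = 6·3^p·p + 9·3^p - 1 = 3^(p+1)(2(p+1) + 1) - 1,
which is the closed form with t = p+1.
By the principle of mathematical induction, the result holds for all t ≥ 1.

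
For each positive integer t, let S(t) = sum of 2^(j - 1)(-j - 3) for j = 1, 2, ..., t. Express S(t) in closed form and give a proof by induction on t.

S(t) = -2^t(t + 2) + 2

We claim S(t) = -2^t(t + 2) + 2 for all t ≥ 1.
Base step (t = 1): S(1) = -4, and the closed form gives -4. They agree.
Suppose the result is true for t = j, so S(j) = -2^j(j + 2) + 2.
Then S(j+1) = S(j) + (2^j(-j - 4)) = (-2^j(j + 2) + 2) + (2^j(-j - 4)).
Simplifying, S(j+1) = -2·2^j·j - 6·2^j + 2 = -2^(j+1)((j+1) + 2) + 2,
which is the closed form with t = j+1.
This completes the induction.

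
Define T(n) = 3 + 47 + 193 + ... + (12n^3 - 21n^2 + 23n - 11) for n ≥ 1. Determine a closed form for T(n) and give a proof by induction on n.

We claim T(n) = n(3n^3 - n^2 + 4n - 3) for all n ≥ 1.
When n = 1: T(1) = 3, and the closed form gives 3. They agree.
Suppose the result is true for n = k, so T(k) = k(3k^3 - k^2 + 4k - 3).
Then T(k+1) = T(k) + (12k^3 + 15k^2 + 17k + 3) = (k(3k^3 - k^2 + 4k - 3)) + (12k^3 + 15k^2 + 17k + 3).
Simplifying, T(k+1) = (k + 1)(3k^3 + 8k^2 + 11k + 3) = (k+1)(3(k+1)^3 - (k+1)^2 + 4(k+1) - 3),
which is the closed form with n = k+1.
Hence, by induction on n, the claim holds for every n ≥ 1.

T(n) = n(3n^3 - n^2 + 4n - 3)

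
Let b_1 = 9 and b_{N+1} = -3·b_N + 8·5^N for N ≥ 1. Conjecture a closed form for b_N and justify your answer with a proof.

b_N = 4(-3)^(N - 1) + 5^N

Computing the first terms: b_1 = 9, b_2 = 13, b_3 = 161. This suggests b_N = 4(-3)^(N - 1) + 5^N.
For the base case N = 1: the formula gives 9 = 9 = b_1.
Suppose the result is true for N = i, so b_i = 4(-3)^(i - 1) + 5^i.
Then b_{i+1} = -3·b_i + 8·5^i = -3·(4(-3)^(i - 1) + 5^i) + 8·5^i = 4(-3)^i + 5^(i + 1) = 4(-3)^((i+1) - 1) + 5^(i+1),
which is the claimed formula at N = i+1.
By induction, the statement is established for all N ≥ 1.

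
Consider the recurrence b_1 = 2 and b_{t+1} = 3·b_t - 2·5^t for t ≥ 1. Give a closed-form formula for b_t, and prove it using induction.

b_t = 7·3^(t - 1) - 5^t

Computing the first terms: b_1 = 2, b_2 = -4, b_3 = -62. This suggests b_t = 7·3^(t - 1) - 5^t.
Base step (t = 1): the formula gives 2 = 2 = b_1.
For the inductive step, assume it holds for an arbitrary i ≥ 1, so b_i = 7·3^(i - 1) - 5^i.
Then b_{i+1} = 3·b_i - 2·5^i = 3·(7·3^(i - 1) - 5^i) - 2·5^i = 7·3^i - 5^(i + 1) = 7·3^((i+1) - 1) - 5^(i+1),
which is the claimed formula at t = i+1.
By induction, the statement is established for all t ≥ 1.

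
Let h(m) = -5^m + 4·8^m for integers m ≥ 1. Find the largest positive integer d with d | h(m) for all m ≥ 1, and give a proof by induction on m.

Computing the first values: h(1) = 27 and h(2) = 231; gcd(27, 231) = 3, so d ≤ 3.
We prove 3 | -5^m + 4·8^m for all m ≥ 1 by induction on m.
Base step (m = 1): h(1) = 27 = 3·(9), so 3 | h(1).
Inductive step: assume the claim holds for m = j, i.e. 3 | h(j). Then
h(j+1) − 8·h(j) = (-5^(j+1) + 4·8^(j+1)) − 8·(-5^j + 4·8^j) = (-1)·5^j·(5 − 8) = (3)·5^j. Since 3 | h(j) by the inductive hypothesis, 3 | 8·h(j); and 3 | 3 since 3 = 3·1. Therefore 3 | h(j+1).
By induction, the statement is established for all m ≥ 1.
Therefore the largest such d is 3.

d = 3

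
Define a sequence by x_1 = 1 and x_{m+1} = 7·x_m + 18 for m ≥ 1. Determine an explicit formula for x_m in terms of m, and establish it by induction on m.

x_m = 4·7^(m - 1) - 3

Computing the first terms: x_1 = 1, x_2 = 25, x_3 = 193. This suggests x_m = 4·7^(m - 1) - 3.
Base case (m = 1): the formula gives 1 = 1 = x_1.
Inductive step: assume the claim holds for m = j, so x_j = 4·7^(j - 1) - 3.
Then x_{j+1} = 7·x_j + 18 = 7·(4·7^(j - 1) - 3) + 18 = 4·7^j - 3 = 4·7^((j+1) - 1) - 3,
which is the claimed formula at m = j+1.
By induction, the statement is established for all m ≥ 1.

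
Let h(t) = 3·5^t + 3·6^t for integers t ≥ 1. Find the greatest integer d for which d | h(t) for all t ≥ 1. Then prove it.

Computing the first values: h(1) = 33 and h(2) = 183; gcd(33, 183) = 3, so d ≤ 3.
We prove 3 | 3·5^t + 3·6^t for all t ≥ 1 by induction on t.
When t = 1: h(1) = 33 = 3·(11), so 3 | h(1).
Suppose the result is true for t = r, i.e. 3 | h(r). Then
h(r+1) − 6·h(r) = (3·5^(r+1) + 3·6^(r+1)) − 6·(3·5^r + 3·6^r) = (3)·5^r·(5 − 6) = (-3)·5^r. Since 3 | h(r) by the inductive hypothesis, 3 | 6·h(r); and 3 | -3 since -3 = 3·-1. Therefore 3 | h(r+1).
By the principle of mathematical induction, the result holds for all t ≥ 1.
Therefore the largest such d is 3.

d = 3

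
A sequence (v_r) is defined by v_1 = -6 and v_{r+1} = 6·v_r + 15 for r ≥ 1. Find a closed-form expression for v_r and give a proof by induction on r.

Computing the first terms: v_1 = -6, v_2 = -21, v_3 = -111. This suggests v_r = -3·6^(r - 1) - 3.
For the base case r = 1: the formula gives -6 = -6 = v_1.
Inductive step: suppose the statement holds for some p ≥ 1, so v_p = -3·6^(p - 1) - 3.
Then v_{p+1} = 6·v_p + 15 = 6·(-3·6^(p - 1) - 3) + 15 = -3·6^p - 3 = -3·6^((p+1) - 1) - 3,
which is the claimed formula at r = p+1.
This completes the induction.

v_r = -3·6^(r - 1) - 3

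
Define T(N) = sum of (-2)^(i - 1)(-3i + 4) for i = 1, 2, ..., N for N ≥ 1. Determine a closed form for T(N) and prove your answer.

We claim T(N) = (-2)^N(N - 1) + 1 for all N ≥ 1.
Base case (N = 1): T(1) = 1, and the closed form gives 1. They agree.
For the inductive step, assume it holds for an arbitrary i ≥ 1, so T(i) = (-2)^i(i - 1) + 1.
Then T(i+1) = T(i) + ((-2)^i(-3i + 1)) = ((-2)^i(i - 1) + 1) + ((-2)^i(-3i + 1)).
Simplifying, T(i+1) = (-2)^(i + 1)i + 1 = (-2)^(i+1)((i+1) - 1) + 1,
which is the closed form with N = i+1.
This completes the induction.

T(N) = (-2)^N(N - 1) + 1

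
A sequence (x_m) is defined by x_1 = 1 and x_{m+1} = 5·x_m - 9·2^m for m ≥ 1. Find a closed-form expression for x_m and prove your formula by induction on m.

Computing the first terms: x_1 = 1, x_2 = -13, x_3 = -101. This suggests x_m = 3·2^m - 5^m.
When m = 1: the formula gives 1 = 1 = x_1.
For the inductive step, assume it holds for an arbitrary k ≥ 1, so x_k = 3·2^k - 5^k.
Then x_{k+1} = 5·x_k - 9·2^k = 5·(3·2^k - 5^k) - 9·2^k = 3·2^(k + 1) - 5^(k + 1),
which is the claimed formula at m = k+1.
This completes the induction.

x_m = 3·2^m - 5^m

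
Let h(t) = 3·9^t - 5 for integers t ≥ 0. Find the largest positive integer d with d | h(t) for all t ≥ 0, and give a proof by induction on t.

d = 2

Computing the first values: h(0) = -2 and h(1) = 22; gcd(-2, 22) = 2, so d ≤ 2.
We prove 2 | 3·9^t - 5 for all t ≥ 0 by induction on t.
Base step (t = 0): h(0) = -2 = 2·(-1), so 2 | h(0).
Inductive step: suppose the statement holds for some p ≥ 0, i.e. 2 | h(p). Then
h(p+1) = 3·9^(p+1) - 5 = 9·(3·9^p - 5) + 40 = 9·h(p) + 40. The first term is divisible by 2 by the inductive hypothesis, and 40 is divisible by 2. Hence 2 | h(p+1).
By the principle of mathematical induction, the result holds for all t ≥ 0.
Therefore the largest such d is 2.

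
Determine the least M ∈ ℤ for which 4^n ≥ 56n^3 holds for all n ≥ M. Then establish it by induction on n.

At n = 7: 16384 < 19208, so the inequality fails and M ≥ 8. We prove 4^n ≥ 56n^3 for all n ≥ 8.
Base case (n = 8): 4^n = 65536 and 56n^3 = 28672, so 65536 ≥ 28672.
Inductive step: suppose the statement holds for some p ≥ 8, so 4^p ≥ 56p^3.
Then 4^(p + 1) = 4·(4^p) ≥ 4·(56p^3).
Also, for p ≥ 8 we have 4·(56p^3) ≥ 56(p+1)^3, since 4 ≥ (1 + 1/p)^3 for all p ≥ 8.
Combining, 4^(p + 1) ≥ 56(p+1)^3.
By the principle of mathematical induction, the result holds for all n ≥ 8.
Hence the smallest such M is 8.

M = 8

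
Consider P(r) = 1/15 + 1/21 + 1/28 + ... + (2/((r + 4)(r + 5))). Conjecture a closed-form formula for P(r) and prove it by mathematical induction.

We claim P(r) = 2r/(5(r + 5)) for all r ≥ 1.
Base step (r = 1): P(1) = 1/15, and the closed form gives 1/15. They agree.
Suppose the result is true for r = i, so P(i) = 2i/(5(i + 5)).
Then P(i+1) = P(i) + (2/((i + 5)(i + 6))) = (2i/(5(i + 5))) + (2/((i + 5)(i + 6))).
Simplifying, P(i+1) = 2(i + 1)/(5(i + 6)) = 2(i+1)/(5((i+1) + 5)),
which is the closed form with r = i+1.
By the principle of mathematical induction, the result holds for all r ≥ 1.

P(r) = 2r/(5(r + 5))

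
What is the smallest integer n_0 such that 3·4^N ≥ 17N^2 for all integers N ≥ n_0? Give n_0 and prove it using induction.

At N = 2: 48 < 68, so the inequality fails and n_0 ≥ 3. We prove 3·4^N ≥ 17N^2 for all N ≥ 3.
When N = 3: 3·4^N = 192 and 17N^2 = 153, so 192 ≥ 153.
Inductive step: assume the claim holds for N = r, so 3·4^r ≥ 17r^2.
Then 3·4^(r + 1) = 4·(3·4^r) ≥ 4·(17r^2).
Also, for r ≥ 3 we have 4·(17r^2) ≥ 17(r+1)^2, since 4 ≥ (1 + 1/r)^2 for all r ≥ 3.
Combining, 3·4^(r + 1) ≥ 17(r+1)^2.
By induction, the statement is established for all N ≥ 3.
Hence the smallest such n_0 is 3.

n_0 = 3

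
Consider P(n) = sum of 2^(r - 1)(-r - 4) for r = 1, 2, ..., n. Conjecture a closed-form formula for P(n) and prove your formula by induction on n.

P(n) = -2^n(n + 3) + 3

We claim P(n) = -2^n(n + 3) + 3 for all n ≥ 1.
When n = 1: P(1) = -5, and the closed form gives -5. They agree.
Inductive step: assume the claim holds for n = r, so P(r) = -2^r(r + 3) + 3.
Then P(r+1) = P(r) + (2^r(-r - 5)) = (-2^r(r + 3) + 3) + (2^r(-r - 5)).
Simplifying, P(r+1) = -2^(r + 1)r - 2^(r + 3) + 3 = -2^(r+1)((r+1) + 3) + 3,
which is the closed form with n = r+1.
Hence, by induction on n, the claim holds for every n ≥ 1.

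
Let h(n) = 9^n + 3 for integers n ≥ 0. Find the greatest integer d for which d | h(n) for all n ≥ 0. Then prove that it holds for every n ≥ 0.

d = 4

Computing the first values: h(0) = 4 and h(1) = 12; gcd(4, 12) = 4, so d ≤ 4.
We prove 4 | 9^n + 3 for all n ≥ 0 by induction on n.
Base case (n = 0): h(0) = 4 = 4·(1), so 4 | h(0).
Suppose the result is true for n = k, i.e. 4 | h(k). Then
h(k+1) = 9^(k+1) + 3 = 9·(9^k + 3) - 24 = 9·h(k) - 24. The first term is divisible by 4 by the inductive hypothesis, and -24 is divisible by 4. Hence 4 | h(k+1).
This completes the induction.
Therefore the largest such d is 4.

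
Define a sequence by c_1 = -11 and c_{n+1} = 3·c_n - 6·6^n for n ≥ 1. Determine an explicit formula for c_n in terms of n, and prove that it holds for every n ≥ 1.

c_n = 3^(n - 1) - 2·6^n

Computing the first terms: c_1 = -11, c_2 = -69, c_3 = -423. This suggests c_n = 3^(n - 1) - 2·6^n.
Base case (n = 1): the formula gives -11 = -11 = c_1.
Suppose the result is true for n = j, so c_j = 3^(j - 1) - 2·6^j.
Then c_{j+1} = 3·c_j - 6·6^j = 3·(3^(j - 1) - 2·6^j) - 6·6^j = 3^j - 2·6^(j + 1) = 3^((j+1) - 1) - 2·6^(j+1),
which is the claimed formula at n = j+1.
This completes the induction.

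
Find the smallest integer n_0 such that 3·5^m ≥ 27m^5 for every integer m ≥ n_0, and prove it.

At m = 7: 234375 < 453789, so the inequality fails and n_0 ≥ 8. We prove 3·5^m ≥ 27m^5 for all m ≥ 8.
Base step (m = 8): 3·5^m = 1171875 and 27m^5 = 884736, so 1171875 ≥ 884736.
Inductive step: assume the claim holds for m = r, so 3·5^r ≥ 27r^5.
Then 3·5^(r + 1) = 5·(3·5^r) ≥ 5·(27r^5).
Also, for r ≥ 8 we have 5·(27r^5) ≥ 27(r+1)^5, since 5 ≥ (1 + 1/r)^5 for all r ≥ 8.
Combining, 3·5^(r + 1) ≥ 27(r+1)^5.
By the principle of mathematical induction, the result holds for all m ≥ 8.
Hence the smallest such n_0 is 8.

n_0 = 8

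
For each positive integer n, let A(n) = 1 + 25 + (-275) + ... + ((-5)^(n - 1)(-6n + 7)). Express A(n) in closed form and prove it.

We claim A(n) = (-5)^n(n - 1) + 1 for all n ≥ 1.
When n = 1: A(1) = 1, and the closed form gives 1. They agree.
For the inductive step, assume it holds for an arbitrary k ≥ 1, so A(k) = (-5)^k(k - 1) + 1.
Then A(k+1) = A(k) + ((-5)^k(-6k + 1)) = ((-5)^k(k - 1) + 1) + ((-5)^k(-6k + 1)).
Simplifying, A(k+1) = (-5)^(k + 1)k + 1 = (-5)^(k+1)((k+1) - 1) + 1,
which is the closed form with n = k+1.
Hence, by induction on n, the claim holds for every n ≥ 1.

A(n) = (-5)^n(n - 1) + 1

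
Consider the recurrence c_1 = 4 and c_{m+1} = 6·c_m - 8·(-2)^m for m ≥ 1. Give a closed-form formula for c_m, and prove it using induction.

c_m = (-2)^m + 6^m

Computing the first terms: c_1 = 4, c_2 = 40, c_3 = 208. This suggests c_m = (-2)^m + 6^m.
Base case (m = 1): the formula gives 4 = 4 = c_1.
Inductive step: suppose the statement holds for some j ≥ 1, so c_j = (-2)^j + 6^j.
Then c_{j+1} = 6·c_j - 8·(-2)^j = 6·((-2)^j + 6^j) - 8·(-2)^j = (-2)^(j + 1) + 6^(j + 1),
which is the claimed formula at m = j+1.
This completes the induction.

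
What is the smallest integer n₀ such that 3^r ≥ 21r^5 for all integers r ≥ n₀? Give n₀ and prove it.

n₀ = 16

At r = 15: 14348907 < 15946875, so the inequality fails and n₀ ≥ 16. We prove 3^r ≥ 21r^5 for all r ≥ 16.
For the base case r = 16: 3^r = 43046721 and 21r^5 = 22020096, so 43046721 ≥ 22020096.
For the inductive step, assume it holds for an arbitrary p ≥ 16, so 3^p ≥ 21p^5.
Then 3^(p + 1) = 3·(3^p) ≥ 3·(21p^5).
Also, for p ≥ 16 we have 3·(21p^5) ≥ 21(p+1)^5, since 3 ≥ (1 + 1/p)^5 for all p ≥ 16.
Combining, 3^(p + 1) ≥ 21(p+1)^5.
By induction, the statement is established for all r ≥ 16.
Hence the smallest such n₀ is 16.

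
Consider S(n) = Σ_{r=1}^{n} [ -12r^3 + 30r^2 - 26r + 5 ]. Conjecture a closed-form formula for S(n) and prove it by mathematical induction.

We claim S(n) = -n(3n^3 - 4n^2 + n + 3) for all n ≥ 1.
For the base case n = 1: S(1) = -3, and the closed form gives -3. They agree.
Suppose the result is true for n = r, so S(r) = r(-3r^3 + 4r^2 - r - 3).
Then S(r+1) = S(r) + (-12r^3 - 6r^2 - 2r - 3) = (r(-3r^3 + 4r^2 - r - 3)) + (-12r^3 - 6r^2 - 2r - 3).
Simplifying, S(r+1) = -(r + 1)(3r^3 + 5r^2 + 2r + 3) = -(r+1)(3(r+1)^3 - 4(r+1)^2 + (r+1) + 3),
which is the closed form with n = r+1.
By induction, the statement is established for all n ≥ 1.

S(n) = -n(3n^3 - 4n^2 + n + 3)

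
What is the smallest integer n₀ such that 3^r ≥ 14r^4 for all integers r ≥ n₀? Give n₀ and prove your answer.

n₀ = 12

At r = 11: 177147 < 204974, so the inequality fails and n₀ ≥ 12. We prove 3^r ≥ 14r^4 for all r ≥ 12.
Base case (r = 12): 3^r = 531441 and 14r^4 = 290304, so 531441 ≥ 290304.
Inductive step: suppose the statement holds for some m ≥ 12, so 3^m ≥ 14m^4.
Then 3^(m + 1) = 3·(3^m) ≥ 3·(14m^4).
Also, for m ≥ 12 we have 3·(14m^4) ≥ 14(m+1)^4, since 3 ≥ (1 + 1/m)^4 for all m ≥ 12.
Combining, 3^(m + 1) ≥ 14(m+1)^4.
Hence, by induction on r, the claim holds for every r ≥ 12.
Hence the smallest such n₀ is 12.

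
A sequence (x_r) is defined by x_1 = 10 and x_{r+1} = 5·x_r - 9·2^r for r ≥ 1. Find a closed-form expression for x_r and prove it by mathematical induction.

x_r = 3·2^r + 4·5^(r - 1)

Computing the first terms: x_1 = 10, x_2 = 32, x_3 = 124. This suggests x_r = 3·2^r + 4·5^(r - 1).
Base step (r = 1): the formula gives 10 = 10 = x_1.
Inductive step: suppose the statement holds for some k ≥ 1, so x_k = 3·2^k + 4·5^(k - 1).
Then x_{k+1} = 5·x_k - 9·2^k = 5·(3·2^k + 4·5^(k - 1)) - 9·2^k = 3·2^(k + 1) + 4·5^k = 3·2^(k+1) + 4·5^((k+1) - 1),
which is the claimed formula at r = k+1.
By the principle of mathematical induction, the result holds for all r ≥ 1.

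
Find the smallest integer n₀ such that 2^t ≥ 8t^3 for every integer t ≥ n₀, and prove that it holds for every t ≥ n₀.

At t = 14: 16384 < 21952, so the inequality fails and n₀ ≥ 15. We prove 2^t ≥ 8t^3 for all t ≥ 15.
When t = 15: 2^t = 32768 and 8t^3 = 27000, so 32768 ≥ 27000.
Suppose the result is true for t = p, so 2^p ≥ 8p^3.
Then 2^(p + 1) = 2·(2^p) ≥ 2·(8p^3).
Also, for p ≥ 15 we have 2·(8p^3) ≥ 8(p+1)^3, since 2 ≥ (1 + 1/p)^3 for all p ≥ 15.
Combining, 2^(p + 1) ≥ 8(p+1)^3.
Hence, by induction on t, the claim holds for every t ≥ 15.
Hence the smallest such n₀ is 15.

n₀ = 15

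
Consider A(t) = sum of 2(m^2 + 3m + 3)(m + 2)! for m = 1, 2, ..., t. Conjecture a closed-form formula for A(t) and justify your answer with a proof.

A(t) = (2t + 2)(t + 3)! - 12

We claim A(t) = (2t + 2)(t + 3)! - 12 for all t ≥ 1.
For the base case t = 1: A(1) = 84, and the closed form gives 84. They agree.
Inductive step: suppose the statement holds for some m ≥ 1, so A(m) = (2m + 2)(m + 3)! - 12.
Then A(m+1) = A(m) + (2(m^2 + 5m + 7)(m + 3)!) = ((2m + 2)(m + 3)! - 12) + (2(m^2 + 5m + 7)(m + 3)!).
Simplifying, A(m+1) = (2(m+1) + 2)((m+1) + 3)! - 12,
which is the closed form with t = m+1.
By the principle of mathematical induction, the result holds for all t ≥ 1.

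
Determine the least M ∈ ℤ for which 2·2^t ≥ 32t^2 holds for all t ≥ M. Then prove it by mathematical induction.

M = 11

At t = 10: 2048 < 3200, so the inequality fails and M ≥ 11. We prove 2·2^t ≥ 32t^2 for all t ≥ 11.
For the base case t = 11: 2·2^t = 4096 and 32t^2 = 3872, so 4096 ≥ 3872.
Suppose the result is true for t = k, so 2·2^k ≥ 32k^2.
Then 2·2^(k + 1) = 2·(2·2^k) ≥ 2·(32k^2).
Also, for k ≥ 11 we have 2·(32k^2) ≥ 32(k+1)^2, since 2 ≥ (1 + 1/k)^2 for all k ≥ 11.
Combining, 2·2^(k + 1) ≥ 32(k+1)^2.
By the principle of mathematical induction, the result holds for all t ≥ 11.
Hence the smallest such M is 11.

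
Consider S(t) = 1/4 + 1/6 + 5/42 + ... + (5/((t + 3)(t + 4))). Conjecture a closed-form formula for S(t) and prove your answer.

We claim S(t) = 5t/(4(t + 4)) for all t ≥ 1.
When t = 1: S(1) = 1/4, and the closed form gives 1/4. They agree.
Inductive step: assume the claim holds for t = m, so S(m) = 5m/(4(m + 4)).
Then S(m+1) = S(m) + (5/((m + 4)(m + 5))) = (5m/(4(m + 4))) + (5/((m + 4)(m + 5))).
Simplifying, S(m+1) = 5(m + 1)/(4(m + 5)) = 5(m+1)/(4((m+1) + 4)),
which is the closed form with t = m+1.
By induction, the statement is established for all t ≥ 1.

S(t) = 5t/(4(t + 4))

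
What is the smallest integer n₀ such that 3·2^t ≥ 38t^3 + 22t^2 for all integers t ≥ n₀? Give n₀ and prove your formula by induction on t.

n₀ = 16

At t = 15: 98304 < 133200, so the inequality fails and n₀ ≥ 16. We prove 3·2^t ≥ 38t^3 + 22t^2 for all t ≥ 16.
For the base case t = 16: 3·2^t = 196608 and 38t^3 + 22t^2 = 161280, so 196608 ≥ 161280.
Inductive step: suppose the statement holds for some r ≥ 16, so 3·2^r ≥ 38r^3 + 22r^2.
Then 3·2^(r + 1) = 2·(3·2^r) ≥ 2·(38r^3 + 22r^2).
Also, for r ≥ 16 we have 2·(38r^3 + 22r^2) ≥ 38(r+1)^3 + 22(r+1)^2, since 2·(38r^3 + 22r^2) − (38(r+1)^3 + 22(r+1)^2) = 38r^3 - 92r^2 - 158r - 60, which is nonnegative for all r ≥ 16.
Combining, 3·2^(r + 1) ≥ 38(r+1)^3 + 22(r+1)^2.
This completes the induction.
Hence the smallest such n₀ is 16.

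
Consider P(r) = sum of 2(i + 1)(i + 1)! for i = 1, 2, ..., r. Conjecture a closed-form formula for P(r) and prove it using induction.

P(r) = 2(r + 2)! - 4

We claim P(r) = 2(r + 2)! - 4 for all r ≥ 1.
For the base case r = 1: P(1) = 8, and the closed form gives 8. They agree.
For the inductive step, assume it holds for an arbitrary i ≥ 1, so P(i) = 2(i + 2)! - 4.
Then P(i+1) = P(i) + (2(i + 2)(i + 2)!) = (2(i + 2)! - 4) + (2(i + 2)(i + 2)!).
Simplifying, P(i+1) = 2((i+1) + 2)! - 4,
which is the closed form with r = i+1.
By induction, the statement is established for all r ≥ 1.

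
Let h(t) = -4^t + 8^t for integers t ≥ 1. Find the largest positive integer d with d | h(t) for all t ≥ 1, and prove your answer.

d = 4

Computing the first values: h(1) = 4 and h(2) = 48; gcd(4, 48) = 4, so d ≤ 4.
We prove 4 | -4^t + 8^t for all t ≥ 1 by induction on t.
When t = 1: h(1) = 4 = 4·(1), so 4 | h(1).
For the inductive step, assume it holds for an arbitrary j ≥ 1, i.e. 4 | h(j). Then
8^{j+1} − 4^{j+1} = 8·8^j − 4·4^j = 8·(8^j − 4^j) + (4)·4^j. The first term is divisible by 4 by the inductive hypothesis, and the second term (4)·4^j is divisible by 4 since 4 | 4. Hence 4 | h(j+1).
Hence, by induction on t, the claim holds for every t ≥ 1.
Therefore the largest such d is 4.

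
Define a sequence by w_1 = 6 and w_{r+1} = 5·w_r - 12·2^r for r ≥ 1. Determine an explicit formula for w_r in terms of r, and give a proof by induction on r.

w_r = 2^(r + 2) - 2·5^(r - 1)

Computing the first terms: w_1 = 6, w_2 = 6, w_3 = -18. This suggests w_r = 2^(r + 2) - 2·5^(r - 1).
For the base case r = 1: the formula gives 6 = 6 = w_1.
Suppose the result is true for r = k, so w_k = 2^(k + 2) - 2·5^(k - 1).
Then w_{k+1} = 5·w_k - 12·2^k = 5·(2^(k + 2) - 2·5^(k - 1)) - 12·2^k = 2^(k + 3) - 2·5^k = 2^((k+1) + 2) - 2·5^((k+1) - 1),
which is the claimed formula at r = k+1.
This completes the induction.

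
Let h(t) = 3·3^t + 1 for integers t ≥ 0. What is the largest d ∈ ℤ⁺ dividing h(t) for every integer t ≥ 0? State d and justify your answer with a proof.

d = 2

Computing the first values: h(0) = 4 and h(1) = 10; gcd(4, 10) = 2, so d ≤ 2.
We prove 2 | 3·3^t + 1 for all t ≥ 0 by induction on t.
For the base case t = 0: h(0) = 4 = 2·(2), so 2 | h(0).
Inductive step: assume the claim holds for t = p, i.e. 2 | h(p). Then
h(p+1) = 3·3^(p+1) + 1 = 3·(3·3^p + 1) - 2 = 3·h(p) - 2. The first term is divisible by 2 by the inductive hypothesis, and -2 is divisible by 2. Hence 2 | h(p+1).
By the principle of mathematical induction, the result holds for all t ≥ 0.
Therefore the largest such d is 2.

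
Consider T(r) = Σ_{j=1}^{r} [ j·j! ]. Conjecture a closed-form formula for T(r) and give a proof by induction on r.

We claim T(r) = (r + 1)r! - 1 for all r ≥ 1.
When r = 1: T(1) = 1, and the closed form gives 1. They agree.
Inductive step: suppose the statement holds for some j ≥ 1, so T(j) = (j + 1)j! - 1.
Then T(j+1) = T(j) + ((j + 1)(j + 1)!) = ((j + 1)j! - 1) + ((j + 1)(j + 1)!).
Simplifying, T(j+1) = ((j+1) + 1)(j+1)! - 1,
which is the closed form with r = j+1.
Hence, by induction on r, the claim holds for every r ≥ 1.

T(r) = (r + 1)r! - 1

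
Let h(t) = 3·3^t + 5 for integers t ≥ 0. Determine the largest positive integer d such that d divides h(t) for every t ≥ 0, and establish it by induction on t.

Computing the first values: h(0) = 8 and h(1) = 14; gcd(8, 14) = 2, so d ≤ 2.
We prove 2 | 3·3^t + 5 for all t ≥ 0 by induction on t.
Base step (t = 0): h(0) = 8 = 2·(4), so 2 | h(0).
Suppose the result is true for t = k, i.e. 2 | h(k). Then
h(k+1) = 3·3^(k+1) + 5 = 3·(3·3^k + 5) - 10 = 3·h(k) - 10. The first term is divisible by 2 by the inductive hypothesis, and -10 is divisible by 2. Hence 2 | h(k+1).
Hence, by induction on t, the claim holds for every t ≥ 0.
Therefore the largest such d is 2.

d = 2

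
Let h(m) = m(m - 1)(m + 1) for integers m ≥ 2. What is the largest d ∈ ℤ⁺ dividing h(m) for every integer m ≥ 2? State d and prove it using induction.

d = 6

Computing the first values: h(2) = 6 and h(3) = 24; gcd(6, 24) = 6, so d ≤ 6.
We prove 6 | m(m - 1)(m + 1) for all m ≥ 2 by induction on m.
Base case (m = 2): h(2) = 6 = 6·(1), so 6 | h(2).
Suppose the result is true for m = r, i.e. 6 | h(r). Then
h(r+1) − h(r) = r·(r+1)·(r+2) − (r-1)·r·(r+1) = r·(r+1)·[(r+2) − (r-1)] = 3·r·(r+1). The product of 2 consecutive integers is divisible by (2)! = 2, so h(r+1) − h(r) is divisible by 3·2 = 6. By the inductive hypothesis 6 | h(r), hence 6 | h(r+1).
By induction, the statement is established for all m ≥ 2.
Therefore the largest such d is 6.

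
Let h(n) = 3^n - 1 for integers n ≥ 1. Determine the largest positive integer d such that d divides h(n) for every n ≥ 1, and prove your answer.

d = 2

Computing the first values: h(1) = 2 and h(2) = 8; gcd(2, 8) = 2, so d ≤ 2.
We prove 2 | 3^n - 1 for all n ≥ 1 by induction on n.
When n = 1: h(1) = 2 = 2·(1), so 2 | h(1).
Inductive step: assume the claim holds for n = r, i.e. 2 | h(r). Then
3^{r+1} − 1^{r+1} = 3·3^r − 1·1^r = 3·(3^r − 1^r) + (2)·1^r. The first term is divisible by 2 by the inductive hypothesis, and the second term (2)·1^r is divisible by 2 since 2 | 2. Hence 2 | h(r+1).
This completes the induction.
Therefore the largest such d is 2.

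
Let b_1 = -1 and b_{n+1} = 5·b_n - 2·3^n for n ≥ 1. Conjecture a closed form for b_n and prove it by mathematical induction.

Computing the first terms: b_1 = -1, b_2 = -11, b_3 = -73. This suggests b_n = 3^n - 4·5^(n - 1).
Base case (n = 1): the formula gives -1 = -1 = b_1.
Inductive step: assume the claim holds for n = j, so b_j = 3^j - 4·5^(j - 1).
Then b_{j+1} = 5·b_j - 2·3^j = 5·(3^j - 4·5^(j - 1)) - 2·3^j = 3^(j + 1) - 4·5^j = 3^(j+1) - 4·5^((j+1) - 1),
which is the claimed formula at n = j+1.
This completes the induction.

b_n = 3^n - 4·5^(n - 1)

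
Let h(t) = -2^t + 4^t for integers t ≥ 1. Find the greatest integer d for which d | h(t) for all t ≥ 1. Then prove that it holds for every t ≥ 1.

d = 2

Computing the first values: h(1) = 2 and h(2) = 12; gcd(2, 12) = 2, so d ≤ 2.
We prove 2 | -2^t + 4^t for all t ≥ 1 by induction on t.
When t = 1: h(1) = 2 = 2·(1), so 2 | h(1).
Inductive step: suppose the statement holds for some k ≥ 1, i.e. 2 | h(k). Then
4^{k+1} − 2^{k+1} = 4·4^k − 2·2^k = 4·(4^k − 2^k) + (2)·2^k. The first term is divisible by 2 by the inductive hypothesis, and the second term (2)·2^k is divisible by 2 since 2 | 2. Hence 2 | h(k+1).
By the principle of mathematical induction, the result holds for all t ≥ 1.
Therefore the largest such d is 2.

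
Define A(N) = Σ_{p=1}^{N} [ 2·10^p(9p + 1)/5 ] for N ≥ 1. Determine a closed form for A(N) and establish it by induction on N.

A(N) = 4·10^N·N

We claim A(N) = 4·10^N·N for all N ≥ 1.
Base case (N = 1): A(1) = 40, and the closed form gives 40. They agree.
For the inductive step, assume it holds for an arbitrary p ≥ 1, so A(p) = 4·10^p·p.
Then A(p+1) = A(p) + (10^p(36p + 40)) = (4·10^p·p) + (10^p(36p + 40)).
Simplifying, A(p+1) = 40·10^p(p + 1) = 4·10^(p+1)·(p+1),
which is the closed form with N = p+1.
By the principle of mathematical induction, the result holds for all N ≥ 1.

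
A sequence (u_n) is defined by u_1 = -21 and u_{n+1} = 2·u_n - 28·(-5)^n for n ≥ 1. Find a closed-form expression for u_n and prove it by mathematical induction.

Computing the first terms: u_1 = -21, u_2 = 98, u_3 = -504. This suggests u_n = 4(-5)^n - 2^(n - 1).
Base step (n = 1): the formula gives -21 = -21 = u_1.
Suppose the result is true for n = p, so u_p = 4(-5)^p - 2^(p - 1).
Then u_{p+1} = 2·u_p - 28·(-5)^p = 2·(4(-5)^p - 2^(p - 1)) - 28·(-5)^p = 4(-5)^(p + 1) - 2^p = 4(-5)^(p+1) - 2^((p+1) - 1),
which is the claimed formula at n = p+1.
Hence, by induction on n, the claim holds for every n ≥ 1.

u_n = 4(-5)^n - 2^(n - 1)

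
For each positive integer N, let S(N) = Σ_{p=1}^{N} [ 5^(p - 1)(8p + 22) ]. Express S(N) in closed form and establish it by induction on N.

We claim S(N) = 5^N(2N + 5) - 5 for all N ≥ 1.
For the base case N = 1: S(1) = 30, and the closed form gives 30. They agree.
Inductive step: assume the claim holds for N = p, so S(p) = 5^p(2p + 5) - 5.
Then S(p+1) = S(p) + (5^p(8p + 30)) = (5^p(2p + 5) - 5) + (5^p(8p + 30)).
Simplifying, S(p+1) = 10·5^p·p + 35·5^p - 5 = 5^(p+1)(2(p+1) + 5) - 5,
which is the closed form with N = p+1.
Hence, by induction on N, the claim holds for every N ≥ 1.

S(N) = 5^N(2N + 5) - 5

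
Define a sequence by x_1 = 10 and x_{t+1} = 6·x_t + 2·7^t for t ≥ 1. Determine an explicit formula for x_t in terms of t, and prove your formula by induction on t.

x_t = -4·6^(t - 1) + 2·7^t

Computing the first terms: x_1 = 10, x_2 = 74, x_3 = 542. This suggests x_t = -4·6^(t - 1) + 2·7^t.
For the base case t = 1: the formula gives 10 = 10 = x_1.
Inductive step: assume the claim holds for t = r, so x_r = -4·6^(r - 1) + 2·7^r.
Then x_{r+1} = 6·x_r + 2·7^r = 6·(-4·6^(r - 1) + 2·7^r) + 2·7^r = -4·6^r + 2·7^(r + 1) = -4·6^((r+1) - 1) + 2·7^(r+1),
which is the claimed formula at t = r+1.
By the principle of mathematical induction, the result holds for all t ≥ 1.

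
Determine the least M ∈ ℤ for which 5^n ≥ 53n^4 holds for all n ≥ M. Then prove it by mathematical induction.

M = 8

At n = 7: 78125 < 127253, so the inequality fails and M ≥ 8. We prove 5^n ≥ 53n^4 for all n ≥ 8.
Base step (n = 8): 5^n = 390625 and 53n^4 = 217088, so 390625 ≥ 217088.
Suppose the result is true for n = j, so 5^j ≥ 53j^4.
Then 5^(j + 1) = 5·(5^j) ≥ 5·(53j^4).
Also, for j ≥ 8 we have 5·(53j^4) ≥ 53(j+1)^4, since 5 ≥ (1 + 1/j)^4 for all j ≥ 8.
Combining, 5^(j + 1) ≥ 53(j+1)^4.
By the principle of mathematical induction, the result holds for all n ≥ 8.
Hence the smallest such M is 8.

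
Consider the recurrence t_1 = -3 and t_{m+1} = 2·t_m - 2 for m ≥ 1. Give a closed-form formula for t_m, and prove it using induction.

Computing the first terms: t_1 = -3, t_2 = -8, t_3 = -18. This suggests t_m = -5·2^(m - 1) + 2.
Base case (m = 1): the formula gives -3 = -3 = t_1.
Suppose the result is true for m = j, so t_j = -5·2^(j - 1) + 2.
Then t_{j+1} = 2·t_j - 2 = 2·(-5·2^(j - 1) + 2) - 2 = -5·2^j + 2 = -5·2^((j+1) - 1) + 2,
which is the claimed formula at m = j+1.
This completes the induction.

t_m = -5·2^(m - 1) + 2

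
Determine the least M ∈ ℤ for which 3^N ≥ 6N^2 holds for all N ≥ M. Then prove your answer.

M = 5

At N = 4: 81 < 96, so the inequality fails and M ≥ 5. We prove 3^N ≥ 6N^2 for all N ≥ 5.
Base step (N = 5): 3^N = 243 and 6N^2 = 150, so 243 ≥ 150.
Suppose the result is true for N = j, so 3^j ≥ 6j^2.
Then 3^(j + 1) = 3·(3^j) ≥ 3·(6j^2).
Also, for j ≥ 5 we have 3·(6j^2) ≥ 6(j+1)^2, since 3 ≥ (1 + 1/j)^2 for all j ≥ 5.
Combining, 3^(j + 1) ≥ 6(j+1)^2.
By the principle of mathematical induction, the result holds for all N ≥ 5.
Hence the smallest such M is 5.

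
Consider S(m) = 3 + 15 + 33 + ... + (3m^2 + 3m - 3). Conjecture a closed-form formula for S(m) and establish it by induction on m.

S(m) = m(m^2 + 3m - 1)

We claim S(m) = m(m^2 + 3m - 1) for all m ≥ 1.
Base case (m = 1): S(1) = 3, and the closed form gives 3. They agree.
Inductive step: suppose the statement holds for some k ≥ 1, so S(k) = k(k^2 + 3k - 1).
Then S(k+1) = S(k) + (3k + 3(k + 1)^2) = (k(k^2 + 3k - 1)) + (3k + 3(k + 1)^2).
Simplifying, S(k+1) = (k + 1)(k^2 + 5k + 3) = (k+1)((k+1)^2 + 3(k+1) - 1),
which is the closed form with m = k+1.
Hence, by induction on m, the claim holds for every m ≥ 1.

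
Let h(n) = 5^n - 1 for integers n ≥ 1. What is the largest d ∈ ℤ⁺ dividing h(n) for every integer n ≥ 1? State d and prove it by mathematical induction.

d = 4

Computing the first values: h(1) = 4 and h(2) = 24; gcd(4, 24) = 4, so d ≤ 4.
We prove 4 | 5^n - 1 for all n ≥ 1 by induction on n.
When n = 1: h(1) = 4 = 4·(1), so 4 | h(1).
For the inductive step, assume it holds for an arbitrary i ≥ 1, i.e. 4 | h(i). Then
5^{i+1} − 1^{i+1} = 5·5^i − 1·1^i = 5·(5^i − 1^i) + (4)·1^i. The first term is divisible by 4 by the inductive hypothesis, and the second term (4)·1^i is divisible by 4 since 4 | 4. Hence 4 | h(i+1).
Hence, by induction on n, the claim holds for every n ≥ 1.
Therefore the largest such d is 4.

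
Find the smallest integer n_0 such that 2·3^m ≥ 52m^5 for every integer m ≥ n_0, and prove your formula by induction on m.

n_0 = 16

At m = 15: 28697814 < 39487500, so the inequality fails and n_0 ≥ 16. We prove 2·3^m ≥ 52m^5 for all m ≥ 16.
Base case (m = 16): 2·3^m = 86093442 and 52m^5 = 54525952, so 86093442 ≥ 54525952.
Suppose the result is true for m = p, so 2·3^p ≥ 52p^5.
Then 2·3^(p + 1) = 3·(2·3^p) ≥ 3·(52p^5).
Also, for p ≥ 16 we have 3·(52p^5) ≥ 52(p+1)^5, since 3 ≥ (1 + 1/p)^5 for all p ≥ 16.
Combining, 2·3^(p + 1) ≥ 52(p+1)^5.
Hence, by induction on m, the claim holds for every m ≥ 16.
Hence the smallest such n_0 is 16.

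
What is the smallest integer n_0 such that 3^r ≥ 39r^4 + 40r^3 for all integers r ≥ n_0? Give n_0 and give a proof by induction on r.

n_0 = 13

At r = 12: 531441 < 877824, so the inequality fails and n_0 ≥ 13. We prove 3^r ≥ 39r^4 + 40r^3 for all r ≥ 13.
Base case (r = 13): 3^r = 1594323 and 39r^4 + 40r^3 = 1201759, so 1594323 ≥ 1201759.
Suppose the result is true for r = i, so 3^i ≥ 39i^4 + 40i^3.
Then 3^(i + 1) = 3·(3^i) ≥ 3·(39i^4 + 40i^3).
Also, for i ≥ 13 we have 3·(39i^4 + 40i^3) ≥ 39(i+1)^4 + 40(i+1)^3, since 3·(39i^4 + 40i^3) − (39(i+1)^4 + 40(i+1)^3) = 78i^4 - 76i^3 - 354i^2 - 276i - 79, which is nonnegative for all i ≥ 13.
Combining, 3^(i + 1) ≥ 39(i+1)^4 + 40(i+1)^3.
By induction, the statement is established for all r ≥ 13.
Hence the smallest such n_0 is 13.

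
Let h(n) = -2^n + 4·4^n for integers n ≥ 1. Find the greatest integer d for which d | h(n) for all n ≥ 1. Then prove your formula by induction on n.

d = 2

Computing the first values: h(1) = 14 and h(2) = 60; gcd(14, 60) = 2, so d ≤ 2.
We prove 2 | -2^n + 4·4^n for all n ≥ 1 by induction on n.
Base case (n = 1): h(1) = 14 = 2·(7), so 2 | h(1).
Inductive step: suppose the statement holds for some k ≥ 1, i.e. 2 | h(k). Then
h(k+1) − 4·h(k) = (-2^(k+1) + 4·4^(k+1)) − 4·(-2^k + 4·4^k) = (-1)·2^k·(2 − 4) = (2)·2^k. Since 2 | h(k) by the inductive hypothesis, 2 | 4·h(k); and 2 | 2 since 2 = 2·1. Therefore 2 | h(k+1).
By the principle of mathematical induction, the result holds for all n ≥ 1.
Therefore the largest such d is 2.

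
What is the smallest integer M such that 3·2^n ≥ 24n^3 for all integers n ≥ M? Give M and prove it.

M = 15

At n = 14: 49152 < 65856, so the inequality fails and M ≥ 15. We prove 3·2^n ≥ 24n^3 for all n ≥ 15.
Base case (n = 15): 3·2^n = 98304 and 24n^3 = 81000, so 98304 ≥ 81000.
For the inductive step, assume it holds for an arbitrary j ≥ 15, so 3·2^j ≥ 24j^3.
Then 3·2^(j + 1) = 2·(3·2^j) ≥ 2·(24j^3).
Also, for j ≥ 15 we have 2·(24j^3) ≥ 24(j+1)^3, since 2 ≥ (1 + 1/j)^3 for all j ≥ 15.
Combining, 3·2^(j + 1) ≥ 24(j+1)^3.
Hence, by induction on n, the claim holds for every n ≥ 15.
Hence the smallest such M is 15.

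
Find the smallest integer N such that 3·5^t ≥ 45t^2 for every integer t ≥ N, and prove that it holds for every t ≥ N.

N = 4

At t = 3: 375 < 405, so the inequality fails and N ≥ 4. We prove 3·5^t ≥ 45t^2 for all t ≥ 4.
Base step (t = 4): 3·5^t = 1875 and 45t^2 = 720, so 1875 ≥ 720.
Inductive step: assume the claim holds for t = m, so 3·5^m ≥ 45m^2.
Then 3·5^(m + 1) = 5·(3·5^m) ≥ 5·(45m^2).
Also, for m ≥ 4 we have 5·(45m^2) ≥ 45(m+1)^2, since 5 ≥ (1 + 1/m)^2 for all m ≥ 4.
Combining, 3·5^(m + 1) ≥ 45(m+1)^2.
This completes the induction.
Hence the smallest such N is 4.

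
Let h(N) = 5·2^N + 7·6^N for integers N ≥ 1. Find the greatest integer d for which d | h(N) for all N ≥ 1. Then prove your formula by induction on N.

Computing the first values: h(1) = 52 and h(2) = 272; gcd(52, 272) = 4, so d ≤ 4.
We prove 4 | 5·2^N + 7·6^N for all N ≥ 1 by induction on N.
Base case (N = 1): h(1) = 52 = 4·(13), so 4 | h(1).
Inductive step: assume the claim holds for N = i, i.e. 4 | h(i). Then
h(i+1) − 6·h(i) = (5·2^(i+1) + 7·6^(i+1)) − 6·(5·2^i + 7·6^i) = (5)·2^i·(2 − 6) = (-20)·2^i. Since 4 | h(i) by the inductive hypothesis, 4 | 6·h(i); and 4 | -20 since -20 = 4·-5. Therefore 4 | h(i+1).
By induction, the statement is established for all N ≥ 1.
Therefore the largest such d is 4.

d = 4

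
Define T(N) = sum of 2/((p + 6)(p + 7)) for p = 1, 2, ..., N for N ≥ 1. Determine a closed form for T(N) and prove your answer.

T(N) = 2N/(7(N + 7))

We claim T(N) = 2N/(7(N + 7)) for all N ≥ 1.
Base step (N = 1): T(1) = 1/28, and the closed form gives 1/28. They agree.
Inductive step: assume the claim holds for N = p, so T(p) = 2p/(7(p + 7)).
Then T(p+1) = T(p) + (2/((p + 7)(p + 8))) = (2p/(7(p + 7))) + (2/((p + 7)(p + 8))).
Simplifying, T(p+1) = 2(p + 1)/(7(p + 8)) = 2(p+1)/(7((p+1) + 7)),
which is the closed form with N = p+1.
This completes the induction.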